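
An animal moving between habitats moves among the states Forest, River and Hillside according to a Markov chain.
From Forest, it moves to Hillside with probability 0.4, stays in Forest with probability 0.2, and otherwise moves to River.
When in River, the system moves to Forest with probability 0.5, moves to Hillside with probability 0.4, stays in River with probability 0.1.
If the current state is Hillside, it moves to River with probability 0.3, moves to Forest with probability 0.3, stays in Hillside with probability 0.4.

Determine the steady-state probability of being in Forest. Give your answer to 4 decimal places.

0.3231

Let the stationary distribution be π with π = πP and π_1 + π_2 + π_3 = 1.
π_1 = 0.2·π_1 + 0.5·π_2 + 0.3·π_3
π_2 = 0.4·π_1 + 0.1·π_2 + 0.3·π_3
Solving with the normalization constraint gives π = (0.3231, 0.2769, 0.4000).
So the stationary probability of Forest is 0.3231.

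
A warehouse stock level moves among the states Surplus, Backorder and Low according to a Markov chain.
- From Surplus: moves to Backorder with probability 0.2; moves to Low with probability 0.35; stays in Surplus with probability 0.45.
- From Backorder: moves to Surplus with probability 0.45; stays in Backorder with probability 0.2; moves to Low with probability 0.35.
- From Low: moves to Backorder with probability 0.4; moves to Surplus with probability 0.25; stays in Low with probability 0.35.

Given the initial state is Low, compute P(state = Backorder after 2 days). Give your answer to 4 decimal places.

Sum over the intermediate state after 1 day:
P = P(Low→Surplus)·P(Surplus→Backorder) + P(Low→Backorder)·P(Backorder→Backorder) + P(Low→Low)·P(Low→Backorder)
  = 0.25×0.2 + 0.4×0.2 + 0.35×0.4
  = 0.0500 + 0.0800 + 0.1400 = 0.2700

0.2700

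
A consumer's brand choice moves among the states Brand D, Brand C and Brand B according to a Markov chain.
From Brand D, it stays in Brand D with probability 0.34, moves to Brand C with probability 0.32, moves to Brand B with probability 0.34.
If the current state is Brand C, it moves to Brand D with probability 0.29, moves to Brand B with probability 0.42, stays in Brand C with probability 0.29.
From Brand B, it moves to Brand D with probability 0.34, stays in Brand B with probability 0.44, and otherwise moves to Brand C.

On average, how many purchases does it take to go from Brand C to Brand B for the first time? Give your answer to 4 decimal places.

2.5279

Let t(s) be the expected number of purchases to first reach Brand B from state s, with t(Brand B) = 0. Conditioning on the first purchase:
t(Brand D) = 1 + 0.34·t(Brand D) + 0.32·t(Brand C)
t(Brand C) = 1 + 0.29·t(Brand D) + 0.29·t(Brand C)
Solving: t(Brand D) = 2.7408, t(Brand C) = 2.5279.
Expected purchases from Brand C to Brand B: 2.5279.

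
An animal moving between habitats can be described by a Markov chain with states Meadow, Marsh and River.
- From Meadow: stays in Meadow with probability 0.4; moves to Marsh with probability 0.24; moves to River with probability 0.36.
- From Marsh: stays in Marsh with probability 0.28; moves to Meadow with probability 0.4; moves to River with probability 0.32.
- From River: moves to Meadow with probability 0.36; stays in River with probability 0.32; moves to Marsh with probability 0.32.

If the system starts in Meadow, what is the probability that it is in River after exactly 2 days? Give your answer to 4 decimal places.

0.3360

Sum over the intermediate state after 1 day:
P = P(Meadow→Meadow)·P(Meadow→River) + P(Meadow→Marsh)·P(Marsh→River) + P(Meadow→River)·P(River→River)
  = 0.4×0.36 + 0.24×0.32 + 0.36×0.32
  = 0.1440 + 0.0768 + 0.1152 = 0.3360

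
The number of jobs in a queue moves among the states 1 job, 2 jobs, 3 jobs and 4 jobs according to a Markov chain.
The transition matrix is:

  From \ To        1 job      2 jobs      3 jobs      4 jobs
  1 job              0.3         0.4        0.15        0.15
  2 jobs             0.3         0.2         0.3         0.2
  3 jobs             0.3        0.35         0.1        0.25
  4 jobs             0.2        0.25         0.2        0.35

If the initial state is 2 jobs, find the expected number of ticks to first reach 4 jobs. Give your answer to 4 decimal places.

Let t(s) be the expected number of ticks to first reach 4 jobs from state s, with t(4 jobs) = 0. Conditioning on the first tick:
t(1 job) = 1 + 0.3·t(1 job) + 0.4·t(2 jobs) + 0.15·t(3 jobs)
t(2 jobs) = 1 + 0.3·t(1 job) + 0.2·t(2 jobs) + 0.3·t(3 jobs)
t(3 jobs) = 1 + 0.3·t(1 job) + 0.35·t(2 jobs) + 0.1·t(3 jobs)
Solving: t(1 job) = 5.3994, t(2 jobs) = 5.1118, t(3 jobs) = 4.8988.
Expected ticks from 2 jobs to 4 jobs: 5.1118.

5.1118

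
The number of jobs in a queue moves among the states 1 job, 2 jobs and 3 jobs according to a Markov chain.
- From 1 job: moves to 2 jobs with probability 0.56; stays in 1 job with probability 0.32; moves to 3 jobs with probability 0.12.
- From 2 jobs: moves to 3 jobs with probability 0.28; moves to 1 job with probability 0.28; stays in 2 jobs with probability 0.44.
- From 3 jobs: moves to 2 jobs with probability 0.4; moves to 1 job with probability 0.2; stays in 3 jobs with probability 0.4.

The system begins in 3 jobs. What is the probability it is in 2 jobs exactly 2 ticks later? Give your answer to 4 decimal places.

0.4480

Sum over the intermediate state after 1 tick:
P = P(3 jobs→1 job)·P(1 job→2 jobs) + P(3 jobs→2 jobs)·P(2 jobs→2 jobs) + P(3 jobs→3 jobs)·P(3 jobs→2 jobs)
  = 0.2×0.56 + 0.4×0.44 + 0.4×0.4
  = 0.1120 + 0.1760 + 0.1600 = 0.4480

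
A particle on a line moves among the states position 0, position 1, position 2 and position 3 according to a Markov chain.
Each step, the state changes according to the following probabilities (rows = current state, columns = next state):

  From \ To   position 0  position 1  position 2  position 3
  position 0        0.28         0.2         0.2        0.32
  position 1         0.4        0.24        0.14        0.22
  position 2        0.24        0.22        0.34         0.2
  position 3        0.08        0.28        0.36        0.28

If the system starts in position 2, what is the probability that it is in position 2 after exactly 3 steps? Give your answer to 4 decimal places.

0.2633

Propagate the distribution vector 3 steps from position 2.
After 0 steps: (0.0000, 0.0000, 1.0000, 0.0000)
After 1 step: (0.2400, 0.2200, 0.3400, 0.2000)
After 2 steps: (0.2528, 0.2316, 0.2664, 0.2492)
After 3 steps: (0.2473, 0.2345, 0.2633, 0.2549)
P(in position 2 after 3 steps) = 0.2633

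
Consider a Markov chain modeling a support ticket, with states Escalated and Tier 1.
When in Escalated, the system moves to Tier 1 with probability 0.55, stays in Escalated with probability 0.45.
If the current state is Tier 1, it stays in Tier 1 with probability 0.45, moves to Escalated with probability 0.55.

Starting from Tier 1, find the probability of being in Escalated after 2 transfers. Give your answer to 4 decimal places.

0.4950

Sum over the intermediate state after 1 transfer:
P = P(Tier 1→Escalated)·P(Escalated→Escalated) + P(Tier 1→Tier 1)·P(Tier 1→Escalated)
  = 0.55×0.45 + 0.45×0.55
  = 0.2475 + 0.2475 = 0.4950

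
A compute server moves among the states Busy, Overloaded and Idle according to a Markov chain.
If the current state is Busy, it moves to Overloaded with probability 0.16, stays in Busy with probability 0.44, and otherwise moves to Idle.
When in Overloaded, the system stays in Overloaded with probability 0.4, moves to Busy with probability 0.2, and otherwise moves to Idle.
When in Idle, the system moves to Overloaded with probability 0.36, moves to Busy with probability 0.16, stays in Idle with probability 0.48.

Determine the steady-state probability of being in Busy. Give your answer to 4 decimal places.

0.2403

Let the stationary distribution be π with π = πP and π_1 + π_2 + π_3 = 1.
π_1 = 0.44·π_1 + 0.2·π_2 + 0.16·π_3
π_2 = 0.16·π_1 + 0.4·π_2 + 0.36·π_3
Solving with the normalization constraint gives π = (0.2403, 0.3249, 0.4348).
So the stationary probability of Busy is 0.2403.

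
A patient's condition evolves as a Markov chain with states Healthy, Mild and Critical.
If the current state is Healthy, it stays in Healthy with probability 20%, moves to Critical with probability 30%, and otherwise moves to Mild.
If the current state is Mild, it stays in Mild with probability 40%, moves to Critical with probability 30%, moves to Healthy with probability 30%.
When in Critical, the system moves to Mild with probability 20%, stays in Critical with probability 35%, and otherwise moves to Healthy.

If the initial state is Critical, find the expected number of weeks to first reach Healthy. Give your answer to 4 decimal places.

Let t(s) be the expected number of weeks to first reach Healthy from state s, with t(Healthy) = 0. Conditioning on the first week:
t(Mild) = 1 + 0.4·t(Mild) + 0.3·t(Critical)
t(Critical) = 1 + 0.2·t(Mild) + 0.35·t(Critical)
Solving: t(Mild) = 2.8788, t(Critical) = 2.4242.
Expected weeks from Critical to Healthy: 2.4242.

2.4242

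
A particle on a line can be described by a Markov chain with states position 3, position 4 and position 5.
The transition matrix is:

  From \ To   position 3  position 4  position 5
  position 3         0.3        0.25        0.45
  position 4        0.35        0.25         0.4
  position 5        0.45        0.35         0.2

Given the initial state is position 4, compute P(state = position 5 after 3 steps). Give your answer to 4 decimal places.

Propagate the distribution vector 3 steps from position 4.
After 0 steps: (0.0000, 1.0000, 0.0000)
After 1 step: (0.3500, 0.2500, 0.4000)
After 2 steps: (0.3725, 0.2900, 0.3375)
After 3 steps: (0.3651, 0.2838, 0.3511)
P(in position 5 after 3 steps) = 0.3511

0.3511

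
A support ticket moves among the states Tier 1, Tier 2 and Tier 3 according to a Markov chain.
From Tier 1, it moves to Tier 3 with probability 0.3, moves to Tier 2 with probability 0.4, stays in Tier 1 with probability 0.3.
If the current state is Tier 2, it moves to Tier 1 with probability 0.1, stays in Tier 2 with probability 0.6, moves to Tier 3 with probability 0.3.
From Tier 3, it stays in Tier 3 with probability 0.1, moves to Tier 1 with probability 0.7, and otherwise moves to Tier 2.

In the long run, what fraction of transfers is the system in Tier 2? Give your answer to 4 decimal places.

0.4375

Let the stationary distribution be π with π = πP and π_1 + π_2 + π_3 = 1.
π_1 = 0.3·π_1 + 0.1·π_2 + 0.7·π_3
π_2 = 0.4·π_1 + 0.6·π_2 + 0.2·π_3
Solving with the normalization constraint gives π = (0.3125, 0.4375, 0.2500).
So the stationary probability of Tier 2 is 0.4375.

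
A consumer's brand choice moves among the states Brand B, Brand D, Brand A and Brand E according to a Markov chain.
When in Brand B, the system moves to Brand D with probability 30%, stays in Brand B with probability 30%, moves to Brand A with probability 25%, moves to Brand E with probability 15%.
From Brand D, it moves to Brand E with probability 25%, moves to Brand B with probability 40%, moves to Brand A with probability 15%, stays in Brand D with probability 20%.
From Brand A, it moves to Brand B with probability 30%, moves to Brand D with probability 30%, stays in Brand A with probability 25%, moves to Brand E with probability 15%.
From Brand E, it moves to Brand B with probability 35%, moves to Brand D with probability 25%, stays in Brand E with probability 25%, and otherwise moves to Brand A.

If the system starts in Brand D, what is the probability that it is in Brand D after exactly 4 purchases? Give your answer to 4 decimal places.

Propagate the distribution vector 4 purchases from Brand D.
After 0 purchases: (0.0000, 1.0000, 0.0000, 0.0000)
After 1 purchase: (0.4000, 0.2000, 0.1500, 0.2500)
After 2 purchases: (0.3325, 0.2675, 0.2050, 0.1950)
After 3 purchases: (0.3365, 0.2635, 0.2038, 0.1963)
After 4 purchases: (0.3362, 0.2638, 0.2040, 0.1960)
P(in Brand D after 4 purchases) = 0.2638

0.2638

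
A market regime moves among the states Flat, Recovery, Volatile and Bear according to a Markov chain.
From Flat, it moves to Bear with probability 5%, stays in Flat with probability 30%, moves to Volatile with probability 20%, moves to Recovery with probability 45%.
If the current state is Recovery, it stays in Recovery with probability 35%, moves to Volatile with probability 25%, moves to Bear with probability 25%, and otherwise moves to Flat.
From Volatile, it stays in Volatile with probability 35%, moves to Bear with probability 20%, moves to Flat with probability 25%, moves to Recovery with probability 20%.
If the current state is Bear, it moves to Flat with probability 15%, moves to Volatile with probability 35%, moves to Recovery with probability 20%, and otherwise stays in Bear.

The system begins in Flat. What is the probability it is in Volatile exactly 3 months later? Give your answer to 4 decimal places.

Propagate the distribution vector 3 months from Flat.
After 0 months: (1.0000, 0.0000, 0.0000, 0.0000)
After 1 month: (0.3000, 0.4500, 0.2000, 0.0500)
After 2 months: (0.2150, 0.3425, 0.2600, 0.1825)
After 3 months: (0.2083, 0.3051, 0.2835, 0.2031)
P(in Volatile after 3 months) = 0.2835

0.2835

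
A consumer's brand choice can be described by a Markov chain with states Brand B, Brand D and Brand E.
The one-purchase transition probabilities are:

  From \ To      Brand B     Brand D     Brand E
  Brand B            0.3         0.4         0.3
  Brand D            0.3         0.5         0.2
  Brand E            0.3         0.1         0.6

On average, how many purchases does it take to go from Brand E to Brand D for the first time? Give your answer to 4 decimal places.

5.2632

Let t(s) be the expected number of purchases to first reach Brand D from state s, with t(Brand D) = 0. Conditioning on the first purchase:
t(Brand B) = 1 + 0.3·t(Brand B) + 0.3·t(Brand E)
t(Brand E) = 1 + 0.3·t(Brand B) + 0.6·t(Brand E)
Solving: t(Brand B) = 3.6842, t(Brand E) = 5.2632.
Expected purchases from Brand E to Brand D: 5.2632.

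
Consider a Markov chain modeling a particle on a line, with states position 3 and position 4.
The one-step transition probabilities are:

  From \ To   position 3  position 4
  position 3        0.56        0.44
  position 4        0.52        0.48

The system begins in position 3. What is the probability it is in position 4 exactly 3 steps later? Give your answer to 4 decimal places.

0.4583

Propagate the distribution vector 3 steps from position 3.
After 0 steps: (1.0000, 0.0000)
After 1 step: (0.5600, 0.4400)
After 2 steps: (0.5424, 0.4576)
After 3 steps: (0.5417, 0.4583)
P(in position 4 after 3 steps) = 0.4583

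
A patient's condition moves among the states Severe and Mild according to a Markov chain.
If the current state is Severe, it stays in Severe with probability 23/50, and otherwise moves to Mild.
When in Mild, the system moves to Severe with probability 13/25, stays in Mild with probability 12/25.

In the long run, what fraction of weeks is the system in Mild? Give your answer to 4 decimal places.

Let the stationary distribution be π with π = πP and π_1 + π_2 = 1.
π_1 = 0.46·π_1 + 0.52·π_2
Solving with the normalization constraint gives π = (0.4906, 0.5094).
So the stationary probability of Mild is 0.5094.

0.5094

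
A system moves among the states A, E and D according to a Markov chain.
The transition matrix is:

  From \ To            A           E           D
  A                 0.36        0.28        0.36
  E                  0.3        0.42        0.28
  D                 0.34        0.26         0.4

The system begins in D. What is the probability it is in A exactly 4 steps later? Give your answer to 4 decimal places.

0.3340

Propagate the distribution vector 4 steps from D.
After 0 steps: (0.0000, 0.0000, 1.0000)
After 1 step: (0.3400, 0.2600, 0.4000)
After 2 steps: (0.3364, 0.3084, 0.3552)
After 3 steps: (0.3344, 0.3161, 0.3495)
After 4 steps: (0.3340, 0.3173, 0.3487)
P(in A after 4 steps) = 0.3340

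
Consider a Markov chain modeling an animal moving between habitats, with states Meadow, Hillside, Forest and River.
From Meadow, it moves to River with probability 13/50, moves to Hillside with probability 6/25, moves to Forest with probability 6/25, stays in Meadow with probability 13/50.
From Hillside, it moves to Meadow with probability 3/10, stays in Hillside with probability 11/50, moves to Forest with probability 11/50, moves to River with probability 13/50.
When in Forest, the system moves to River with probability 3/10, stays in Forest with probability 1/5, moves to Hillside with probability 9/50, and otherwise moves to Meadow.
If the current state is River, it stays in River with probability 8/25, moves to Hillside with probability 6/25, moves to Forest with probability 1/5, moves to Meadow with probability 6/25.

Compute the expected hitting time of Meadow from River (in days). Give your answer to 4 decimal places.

Let t(s) be the expected number of days to first reach Meadow from state s, with t(Meadow) = 0. Conditioning on the first day:
t(Hillside) = 1 + 0.22·t(Hillside) + 0.22·t(Forest) + 0.26·t(River)
t(Forest) = 1 + 0.18·t(Hillside) + 0.2·t(Forest) + 0.3·t(River)
t(River) = 1 + 0.24·t(Hillside) + 0.2·t(Forest) + 0.32·t(River)
Solving: t(Hillside) = 3.4835, t(Forest) = 3.4239, t(River) = 3.7071.
Expected days from River to Meadow: 3.7071.

3.7071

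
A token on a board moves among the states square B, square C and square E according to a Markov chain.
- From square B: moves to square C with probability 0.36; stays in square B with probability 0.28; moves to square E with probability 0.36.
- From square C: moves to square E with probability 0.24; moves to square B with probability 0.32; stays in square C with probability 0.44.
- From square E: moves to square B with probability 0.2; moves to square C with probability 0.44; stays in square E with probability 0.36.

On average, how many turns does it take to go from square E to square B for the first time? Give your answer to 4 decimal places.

Let t(s) be the expected number of turns to first reach square B from state s, with t(square B) = 0. Conditioning on the first turn:
t(square C) = 1 + 0.44·t(square C) + 0.24·t(square E)
t(square E) = 1 + 0.44·t(square C) + 0.36·t(square E)
Solving: t(square C) = 3.4810, t(square E) = 3.9557.
Expected turns from square E to square B: 3.9557.

3.9557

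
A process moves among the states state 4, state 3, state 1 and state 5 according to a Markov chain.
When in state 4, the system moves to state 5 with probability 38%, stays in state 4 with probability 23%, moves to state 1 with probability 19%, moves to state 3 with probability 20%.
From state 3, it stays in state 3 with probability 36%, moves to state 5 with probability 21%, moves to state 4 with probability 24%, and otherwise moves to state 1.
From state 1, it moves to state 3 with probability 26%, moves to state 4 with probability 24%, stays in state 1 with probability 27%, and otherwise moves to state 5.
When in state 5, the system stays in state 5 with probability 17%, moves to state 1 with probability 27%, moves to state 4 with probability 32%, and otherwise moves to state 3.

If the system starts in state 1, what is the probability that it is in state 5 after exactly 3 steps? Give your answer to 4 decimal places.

0.2482

Propagate the distribution vector 3 steps from state 1.
After 0 steps: (0.0000, 0.0000, 1.0000, 0.0000)
After 1 step: (0.2400, 0.2600, 0.2700, 0.2300)
After 2 steps: (0.2560, 0.2670, 0.2300, 0.2470)
After 3 steps: (0.2572, 0.2664, 0.2282, 0.2482)
P(in state 5 after 3 steps) = 0.2482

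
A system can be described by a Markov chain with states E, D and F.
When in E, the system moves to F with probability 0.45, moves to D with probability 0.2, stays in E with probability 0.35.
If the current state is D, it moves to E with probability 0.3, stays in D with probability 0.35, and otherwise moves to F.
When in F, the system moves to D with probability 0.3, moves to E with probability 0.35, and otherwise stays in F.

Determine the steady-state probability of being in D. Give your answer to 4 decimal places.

Let the stationary distribution be π with π = πP and π_1 + π_2 + π_3 = 1.
π_1 = 0.35·π_1 + 0.3·π_2 + 0.35·π_3
π_2 = 0.2·π_1 + 0.35·π_2 + 0.3·π_3
Solving with the normalization constraint gives π = (0.3360, 0.2804, 0.3836).
So the stationary probability of D is 0.2804.

0.2804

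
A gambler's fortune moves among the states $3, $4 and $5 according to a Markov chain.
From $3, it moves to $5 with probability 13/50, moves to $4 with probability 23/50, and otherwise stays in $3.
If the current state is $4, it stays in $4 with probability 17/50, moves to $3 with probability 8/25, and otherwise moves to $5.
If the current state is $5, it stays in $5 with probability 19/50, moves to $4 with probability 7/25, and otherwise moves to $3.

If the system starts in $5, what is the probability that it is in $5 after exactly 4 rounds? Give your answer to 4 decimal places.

Propagate the distribution vector 4 rounds from $5.
After 0 rounds: (0.0000, 0.0000, 1.0000)
After 1 round: (0.3400, 0.2800, 0.3800)
After 2 rounds: (0.3140, 0.3580, 0.3280)
After 3 rounds: (0.3140, 0.3580, 0.3280)
After 4 rounds: (0.3140, 0.3580, 0.3280)
P(in $5 after 4 rounds) = 0.3280

0.3280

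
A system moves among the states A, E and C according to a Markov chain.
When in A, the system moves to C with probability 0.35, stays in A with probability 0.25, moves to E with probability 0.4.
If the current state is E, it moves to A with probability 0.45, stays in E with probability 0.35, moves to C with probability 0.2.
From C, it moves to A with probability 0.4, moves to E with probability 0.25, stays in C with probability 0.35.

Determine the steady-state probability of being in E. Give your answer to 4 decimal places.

Let the stationary distribution be π with π = πP and π_1 + π_2 + π_3 = 1.
π_1 = 0.25·π_1 + 0.45·π_2 + 0.4·π_3
π_2 = 0.4·π_1 + 0.35·π_2 + 0.25·π_3
Solving with the normalization constraint gives π = (0.3625, 0.3382, 0.2993).
So the stationary probability of E is 0.3382.

0.3382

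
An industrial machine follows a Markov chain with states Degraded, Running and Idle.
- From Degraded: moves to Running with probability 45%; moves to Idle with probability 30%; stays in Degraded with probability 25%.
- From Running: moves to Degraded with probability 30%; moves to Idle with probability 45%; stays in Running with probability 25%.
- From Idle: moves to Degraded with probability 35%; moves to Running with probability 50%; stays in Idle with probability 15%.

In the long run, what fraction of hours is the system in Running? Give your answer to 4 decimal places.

Let the stationary distribution be π with π = πP and π_1 + π_2 + π_3 = 1.
π_1 = 0.25·π_1 + 0.3·π_2 + 0.35·π_3
π_2 = 0.45·π_1 + 0.25·π_2 + 0.5·π_3
Solving with the normalization constraint gives π = (0.3005, 0.3880, 0.3115).
So the stationary probability of Running is 0.3880.

0.3880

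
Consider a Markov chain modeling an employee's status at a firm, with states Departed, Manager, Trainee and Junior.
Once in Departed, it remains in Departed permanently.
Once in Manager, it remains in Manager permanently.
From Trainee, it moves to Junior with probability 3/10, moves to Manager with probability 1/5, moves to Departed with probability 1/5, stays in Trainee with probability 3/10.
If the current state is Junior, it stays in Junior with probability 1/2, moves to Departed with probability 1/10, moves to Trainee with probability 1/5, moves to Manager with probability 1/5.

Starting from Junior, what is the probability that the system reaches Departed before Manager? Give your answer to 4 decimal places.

Let h(s) be the probability of absorption at Departed starting from transient state s. Then h(Departed) = 1 and h(Manager) = 0. By first-step analysis:
h(Trainee) = 0.2·1 + 0.2·0 + 0.3·h(Trainee) + 0.3·h(Junior)
h(Junior) = 0.1·1 + 0.2·0 + 0.2·h(Trainee) + 0.5·h(Junior)
Solving: h(Trainee) = 0.4483, h(Junior) = 0.3793.
Starting from Junior, the probability is 0.3793.

0.3793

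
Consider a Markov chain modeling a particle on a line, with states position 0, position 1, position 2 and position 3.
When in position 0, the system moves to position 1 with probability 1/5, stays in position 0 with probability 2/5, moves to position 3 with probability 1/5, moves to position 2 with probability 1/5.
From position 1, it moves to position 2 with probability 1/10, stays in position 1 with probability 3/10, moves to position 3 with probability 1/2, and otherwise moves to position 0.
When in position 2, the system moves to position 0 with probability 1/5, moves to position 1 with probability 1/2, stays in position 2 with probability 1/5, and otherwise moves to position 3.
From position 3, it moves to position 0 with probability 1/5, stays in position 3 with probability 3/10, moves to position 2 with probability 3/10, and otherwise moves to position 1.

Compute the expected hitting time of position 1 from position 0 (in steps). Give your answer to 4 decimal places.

Let t(s) be the expected number of steps to first reach position 1 from state s, with t(position 1) = 0. Conditioning on the first step:
t(position 0) = 1 + 0.4·t(position 0) + 0.2·t(position 2) + 0.2·t(position 3)
t(position 2) = 1 + 0.2·t(position 0) + 0.2·t(position 2) + 0.1·t(position 3)
t(position 3) = 1 + 0.2·t(position 0) + 0.3·t(position 2) + 0.3·t(position 3)
Solving: t(position 0) = 3.7603, t(position 2) = 2.6446, t(position 3) = 3.6364.
Expected steps from position 0 to position 1: 3.7603.

3.7603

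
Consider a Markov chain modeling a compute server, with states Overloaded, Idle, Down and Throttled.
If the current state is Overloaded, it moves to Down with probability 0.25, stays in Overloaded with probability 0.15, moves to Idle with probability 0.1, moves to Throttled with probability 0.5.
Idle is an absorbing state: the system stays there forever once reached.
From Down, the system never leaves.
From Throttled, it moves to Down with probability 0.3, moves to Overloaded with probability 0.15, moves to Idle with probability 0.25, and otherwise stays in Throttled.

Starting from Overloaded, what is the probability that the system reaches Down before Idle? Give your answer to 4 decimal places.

Let h(s) be the probability of absorption at Down starting from transient state s. Then h(Down) = 1 and h(Idle) = 0. By first-step analysis:
h(Overloaded) = 0.15·h(Overloaded) + 0.1·0 + 0.25·1 + 0.5·h(Throttled)
h(Throttled) = 0.15·h(Overloaded) + 0.25·0 + 0.3·1 + 0.3·h(Throttled)
Solving: h(Overloaded) = 0.6250, h(Throttled) = 0.5625.
Starting from Overloaded, the probability is 0.6250.

0.6250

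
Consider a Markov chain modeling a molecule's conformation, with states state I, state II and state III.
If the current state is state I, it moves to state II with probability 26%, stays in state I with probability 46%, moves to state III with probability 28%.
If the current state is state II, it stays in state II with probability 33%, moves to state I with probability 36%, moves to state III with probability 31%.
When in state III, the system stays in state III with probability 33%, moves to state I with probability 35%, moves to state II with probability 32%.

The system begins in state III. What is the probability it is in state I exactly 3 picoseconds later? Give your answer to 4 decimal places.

Propagate the distribution vector 3 picoseconds from state III.
After 0 picoseconds: (0.0000, 0.0000, 1.0000)
After 1 picosecond: (0.3500, 0.3200, 0.3300)
After 2 picoseconds: (0.3917, 0.3022, 0.3061)
After 3 picoseconds: (0.3961, 0.2995, 0.3044)
P(in state I after 3 picoseconds) = 0.3961

0.3961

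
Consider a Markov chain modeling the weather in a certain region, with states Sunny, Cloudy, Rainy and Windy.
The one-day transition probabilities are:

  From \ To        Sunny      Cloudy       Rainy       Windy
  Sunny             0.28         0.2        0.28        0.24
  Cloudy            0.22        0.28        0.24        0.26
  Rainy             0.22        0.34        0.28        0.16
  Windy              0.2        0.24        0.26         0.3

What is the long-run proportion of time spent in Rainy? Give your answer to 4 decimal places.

Let the stationary distribution be π with π = πP and π_1 + π_2 + π_3 + π_4 = 1.
π_1 = 0.28·π_1 + 0.22·π_2 + 0.22·π_3 + 0.2·π_4
π_2 = 0.2·π_1 + 0.28·π_2 + 0.34·π_3 + 0.24·π_4
π_3 = 0.28·π_1 + 0.24·π_2 + 0.28·π_3 + 0.26·π_4
Solving with the normalization constraint gives π = (0.2290, 0.2680, 0.2645, 0.2385).
So the stationary probability of Rainy is 0.2645.

0.2645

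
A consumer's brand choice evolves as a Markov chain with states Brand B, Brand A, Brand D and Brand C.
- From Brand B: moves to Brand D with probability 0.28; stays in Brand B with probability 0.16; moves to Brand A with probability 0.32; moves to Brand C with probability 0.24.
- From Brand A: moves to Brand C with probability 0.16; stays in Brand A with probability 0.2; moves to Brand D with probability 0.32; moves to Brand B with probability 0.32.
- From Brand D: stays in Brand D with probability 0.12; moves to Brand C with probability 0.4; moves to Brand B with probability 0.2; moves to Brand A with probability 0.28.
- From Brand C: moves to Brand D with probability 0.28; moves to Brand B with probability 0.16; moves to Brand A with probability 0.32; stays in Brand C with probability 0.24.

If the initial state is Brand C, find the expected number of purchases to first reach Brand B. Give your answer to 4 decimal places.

Let t(s) be the expected number of purchases to first reach Brand B from state s, with t(Brand B) = 0. Conditioning on the first purchase:
t(Brand A) = 1 + 0.2·t(Brand A) + 0.32·t(Brand D) + 0.16·t(Brand C)
t(Brand D) = 1 + 0.28·t(Brand A) + 0.12·t(Brand D) + 0.4·t(Brand C)
t(Brand C) = 1 + 0.32·t(Brand A) + 0.28·t(Brand D) + 0.24·t(Brand C)
Solving: t(Brand A) = 3.9945, t(Brand D) = 4.5282, t(Brand C) = 4.6660.
Expected purchases from Brand C to Brand B: 4.6660.

4.6660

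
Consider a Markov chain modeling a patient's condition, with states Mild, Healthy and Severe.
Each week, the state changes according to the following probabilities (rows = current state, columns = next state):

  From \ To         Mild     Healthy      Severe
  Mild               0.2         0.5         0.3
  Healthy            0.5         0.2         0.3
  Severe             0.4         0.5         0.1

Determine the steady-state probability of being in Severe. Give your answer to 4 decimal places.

Let the stationary distribution be π with π = πP and π_1 + π_2 + π_3 = 1.
π_1 = 0.2·π_1 + 0.5·π_2 + 0.4·π_3
π_2 = 0.5·π_1 + 0.2·π_2 + 0.5·π_3
Solving with the normalization constraint gives π = (0.3654, 0.3846, 0.2500).
So the stationary probability of Severe is 0.2500.

0.2500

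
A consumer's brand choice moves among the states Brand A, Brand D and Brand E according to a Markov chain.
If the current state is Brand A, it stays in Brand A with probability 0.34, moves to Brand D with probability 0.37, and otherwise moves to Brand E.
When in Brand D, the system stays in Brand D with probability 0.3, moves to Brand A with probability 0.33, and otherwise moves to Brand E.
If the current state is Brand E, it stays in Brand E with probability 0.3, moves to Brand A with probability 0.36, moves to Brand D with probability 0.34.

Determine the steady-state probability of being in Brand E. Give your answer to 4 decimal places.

Let the stationary distribution be π with π = πP and π_1 + π_2 + π_3 = 1.
π_1 = 0.34·π_1 + 0.33·π_2 + 0.36·π_3
π_2 = 0.37·π_1 + 0.3·π_2 + 0.34·π_3
Solving with the normalization constraint gives π = (0.3430, 0.3368, 0.3201).
So the stationary probability of Brand E is 0.3201.

0.3201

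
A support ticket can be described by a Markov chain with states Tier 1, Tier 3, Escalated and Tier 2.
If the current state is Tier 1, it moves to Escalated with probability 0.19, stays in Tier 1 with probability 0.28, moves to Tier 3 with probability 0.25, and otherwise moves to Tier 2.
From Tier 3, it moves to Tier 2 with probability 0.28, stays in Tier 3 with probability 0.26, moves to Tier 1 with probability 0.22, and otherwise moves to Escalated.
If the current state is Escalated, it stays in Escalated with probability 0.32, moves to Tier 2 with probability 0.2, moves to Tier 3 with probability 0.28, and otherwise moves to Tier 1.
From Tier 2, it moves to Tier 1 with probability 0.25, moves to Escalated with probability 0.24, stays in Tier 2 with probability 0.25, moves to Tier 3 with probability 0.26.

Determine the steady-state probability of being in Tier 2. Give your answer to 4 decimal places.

0.2526

Let the stationary distribution be π with π = πP and π_1 + π_2 + π_3 + π_4 = 1.
π_1 = 0.28·π_1 + 0.22·π_2 + 0.2·π_3 + 0.25·π_4
π_2 = 0.25·π_1 + 0.26·π_2 + 0.28·π_3 + 0.26·π_4
π_3 = 0.19·π_1 + 0.24·π_2 + 0.32·π_3 + 0.24·π_4
Solving with the normalization constraint gives π = (0.2368, 0.2626, 0.2480, 0.2526).
So the stationary probability of Tier 2 is 0.2526.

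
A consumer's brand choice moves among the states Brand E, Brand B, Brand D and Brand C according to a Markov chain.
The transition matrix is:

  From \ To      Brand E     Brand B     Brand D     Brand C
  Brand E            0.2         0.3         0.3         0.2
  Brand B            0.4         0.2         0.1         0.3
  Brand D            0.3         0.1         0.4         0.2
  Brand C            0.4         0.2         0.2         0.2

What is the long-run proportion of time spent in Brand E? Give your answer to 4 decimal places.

0.3114

Let the stationary distribution be π with π = πP and π_1 + π_2 + π_3 + π_4 = 1.
π_1 = 0.2·π_1 + 0.4·π_2 + 0.3·π_3 + 0.4·π_4
π_2 = 0.3·π_1 + 0.2·π_2 + 0.1·π_3 + 0.2·π_4
π_3 = 0.3·π_1 + 0.1·π_2 + 0.4·π_3 + 0.2·π_4
Solving with the normalization constraint gives π = (0.3114, 0.2048, 0.2633, 0.2205).
So the stationary probability of Brand E is 0.3114.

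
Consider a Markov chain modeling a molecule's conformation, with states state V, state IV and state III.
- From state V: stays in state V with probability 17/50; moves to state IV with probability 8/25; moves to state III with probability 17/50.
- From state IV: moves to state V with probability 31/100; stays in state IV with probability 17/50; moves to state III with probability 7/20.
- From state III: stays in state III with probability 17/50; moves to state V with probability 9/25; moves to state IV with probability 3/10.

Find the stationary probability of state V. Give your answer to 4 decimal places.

0.3373

Let the stationary distribution be π with π = πP and π_1 + π_2 + π_3 = 1.
π_1 = 0.34·π_1 + 0.31·π_2 + 0.36·π_3
π_2 = 0.32·π_1 + 0.34·π_2 + 0.3·π_3
Solving with the normalization constraint gives π = (0.3373, 0.3195, 0.3432).
So the stationary probability of state V is 0.3373.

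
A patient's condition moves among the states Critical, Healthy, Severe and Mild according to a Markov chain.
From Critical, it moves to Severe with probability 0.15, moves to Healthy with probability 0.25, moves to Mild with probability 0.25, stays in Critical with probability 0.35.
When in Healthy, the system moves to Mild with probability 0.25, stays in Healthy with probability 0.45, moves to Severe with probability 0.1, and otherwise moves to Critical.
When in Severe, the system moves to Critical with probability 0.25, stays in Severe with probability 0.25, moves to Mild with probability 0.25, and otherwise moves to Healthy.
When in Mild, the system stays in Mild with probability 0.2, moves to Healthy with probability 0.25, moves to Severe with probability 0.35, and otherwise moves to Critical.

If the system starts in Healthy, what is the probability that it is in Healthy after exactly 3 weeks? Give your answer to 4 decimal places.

Propagate the distribution vector 3 weeks from Healthy.
After 0 weeks: (0.0000, 1.0000, 0.0000, 0.0000)
After 1 week: (0.2000, 0.4500, 0.1000, 0.2500)
After 2 weeks: (0.2350, 0.3400, 0.1875, 0.2375)
After 3 weeks: (0.2446, 0.3180, 0.1993, 0.2381)
P(in Healthy after 3 weeks) = 0.3180

0.3180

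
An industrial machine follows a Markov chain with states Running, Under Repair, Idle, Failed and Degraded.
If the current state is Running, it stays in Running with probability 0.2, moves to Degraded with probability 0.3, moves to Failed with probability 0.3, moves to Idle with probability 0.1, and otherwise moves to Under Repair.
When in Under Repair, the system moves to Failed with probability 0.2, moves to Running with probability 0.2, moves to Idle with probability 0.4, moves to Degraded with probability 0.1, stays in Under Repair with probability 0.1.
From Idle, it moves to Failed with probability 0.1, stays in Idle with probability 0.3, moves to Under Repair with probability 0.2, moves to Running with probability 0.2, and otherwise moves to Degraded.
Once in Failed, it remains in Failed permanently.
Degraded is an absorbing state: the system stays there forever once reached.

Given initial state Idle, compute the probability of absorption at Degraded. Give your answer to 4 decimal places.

Let h(s) be the probability of absorption at Degraded starting from transient state s. Then h(Degraded) = 1 and h(Failed) = 0. By first-step analysis:
h(Running) = 0.2·h(Running) + 0.1·h(Under Repair) + 0.1·h(Idle) + 0.3·0 + 0.3·1
h(Under Repair) = 0.2·h(Running) + 0.1·h(Under Repair) + 0.4·h(Idle) + 0.2·0 + 0.1·1
h(Idle) = 0.2·h(Running) + 0.2·h(Under Repair) + 0.3·h(Idle) + 0.1·0 + 0.2·1
Solving: h(Running) = 0.5051, h(Under Repair) = 0.4747, h(Idle) = 0.5657.
Starting from Idle, the probability is 0.5657.

0.5657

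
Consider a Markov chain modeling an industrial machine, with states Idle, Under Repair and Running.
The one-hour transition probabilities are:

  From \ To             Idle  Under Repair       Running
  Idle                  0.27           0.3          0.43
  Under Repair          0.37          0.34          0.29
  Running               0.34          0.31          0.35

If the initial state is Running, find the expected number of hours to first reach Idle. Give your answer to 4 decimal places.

Let t(s) be the expected number of hours to first reach Idle from state s, with t(Idle) = 0. Conditioning on the first hour:
t(Under Repair) = 1 + 0.34·t(Under Repair) + 0.29·t(Running)
t(Running) = 1 + 0.31·t(Under Repair) + 0.35·t(Running)
Solving: t(Under Repair) = 2.7720, t(Running) = 2.8605.
Expected hours from Running to Idle: 2.8605.

2.8605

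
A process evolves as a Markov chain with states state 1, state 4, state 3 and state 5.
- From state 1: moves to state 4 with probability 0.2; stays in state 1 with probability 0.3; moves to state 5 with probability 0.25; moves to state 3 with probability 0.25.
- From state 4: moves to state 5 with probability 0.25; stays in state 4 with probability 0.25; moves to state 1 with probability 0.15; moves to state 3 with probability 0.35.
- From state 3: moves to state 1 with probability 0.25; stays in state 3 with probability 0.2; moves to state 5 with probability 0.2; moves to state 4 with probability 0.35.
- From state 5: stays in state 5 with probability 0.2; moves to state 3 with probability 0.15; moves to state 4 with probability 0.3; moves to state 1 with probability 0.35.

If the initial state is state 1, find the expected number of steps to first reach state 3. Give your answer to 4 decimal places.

Let t(s) be the expected number of steps to first reach state 3 from state s, with t(state 3) = 0. Conditioning on the first step:
t(state 1) = 1 + 0.3·t(state 1) + 0.2·t(state 4) + 0.25·t(state 5)
t(state 4) = 1 + 0.15·t(state 1) + 0.25·t(state 4) + 0.25·t(state 5)
t(state 5) = 1 + 0.35·t(state 1) + 0.3·t(state 4) + 0.2·t(state 5)
Solving: t(state 1) = 4.0040, t(state 4) = 3.5825, t(state 5) = 4.3452.
Expected steps from state 1 to state 3: 4.0040.

4.0040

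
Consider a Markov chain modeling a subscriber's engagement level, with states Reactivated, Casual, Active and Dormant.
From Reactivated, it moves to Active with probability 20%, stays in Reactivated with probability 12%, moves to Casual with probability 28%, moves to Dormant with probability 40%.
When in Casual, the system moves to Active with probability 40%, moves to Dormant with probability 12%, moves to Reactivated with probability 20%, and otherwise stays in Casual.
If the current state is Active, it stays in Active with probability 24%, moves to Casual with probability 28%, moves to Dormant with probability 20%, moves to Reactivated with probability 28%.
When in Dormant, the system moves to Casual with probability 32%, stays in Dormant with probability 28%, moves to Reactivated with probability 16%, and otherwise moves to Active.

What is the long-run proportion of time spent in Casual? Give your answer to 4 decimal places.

Let the stationary distribution be π with π = πP and π_1 + π_2 + π_3 + π_4 = 1.
π_1 = 0.12·π_1 + 0.2·π_2 + 0.28·π_3 + 0.16·π_4
π_2 = 0.28·π_1 + 0.28·π_2 + 0.28·π_3 + 0.32·π_4
π_3 = 0.2·π_1 + 0.4·π_2 + 0.24·π_3 + 0.24·π_4
Solving with the normalization constraint gives π = (0.1971, 0.2894, 0.2784, 0.2351).
So the stationary probability of Casual is 0.2894.

0.2894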